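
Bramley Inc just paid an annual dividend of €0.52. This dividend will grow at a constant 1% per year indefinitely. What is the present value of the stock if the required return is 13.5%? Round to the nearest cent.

D₁ = D₀ × (1 + g) = €0.52 × 1.01 = €0.5252
Growing perpetuity: P = D₁ / (r − g) = €0.5252 / (0.135 − 0.01) = €4.20

€4.20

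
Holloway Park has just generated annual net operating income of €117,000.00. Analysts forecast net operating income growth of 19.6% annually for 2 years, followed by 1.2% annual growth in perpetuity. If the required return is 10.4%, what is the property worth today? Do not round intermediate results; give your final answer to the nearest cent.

D_1 = 139932.00000
D_2 = 167358.67200
Terminal value at year 2: TV = D_2×(1+g_2)/(r−g_2) = 169366.97606/0.092 = 1840945.39200
P_0 = D_1/(1+r)^1 + D_2/(1+r)^2 + TV/(1+r)^2
    = 126750.00000 + 137312.50000 + 1510437.50000 = 1774500.00000

€1774500.00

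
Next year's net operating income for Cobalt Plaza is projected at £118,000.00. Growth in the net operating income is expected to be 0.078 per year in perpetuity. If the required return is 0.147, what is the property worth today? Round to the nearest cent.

Growing perpetuity: P = D₁ / (r − g) = £118,000.0000 / (0.147 − 0.078) = £1,710,144.93

£1710144.93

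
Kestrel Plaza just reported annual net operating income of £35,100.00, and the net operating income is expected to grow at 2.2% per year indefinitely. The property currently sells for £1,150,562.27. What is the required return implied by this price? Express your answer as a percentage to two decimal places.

5.32%

D₁ = £35,100.00 × 1.022 = £35,872.2000
P = D₁/(r − g) ⇒ r = D₁/P + g = £35,872.2000/£1,150,562.27 + 0.022 = 0.031178 + 0.022 = 0.053178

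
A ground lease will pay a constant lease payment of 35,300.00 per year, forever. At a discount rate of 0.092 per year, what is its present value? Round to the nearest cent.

Level perpetuity: PV = C / r = 35,300.00 / 0.092 = 383,695.65

383695.65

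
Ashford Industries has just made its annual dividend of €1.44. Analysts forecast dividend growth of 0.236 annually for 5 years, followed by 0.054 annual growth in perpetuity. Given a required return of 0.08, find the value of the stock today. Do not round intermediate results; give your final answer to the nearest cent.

D_1 = 1.77984
D_2 = 2.19988
D_3 = 2.71905
D_4 = 3.36075
D_5 = 4.15389
Terminal value at year 5: TV = D_5×(1+g_2)/(r−g_2) = 4.37820/0.026 = 168.39225
P_0 = D_1/(1+r)^1 + D_2/(1+r)^2 + D_3/(1+r)^3 + D_4/(1+r)^4 + D_5/(1+r)^5 + TV/(1+r)^5
    = 1.64800 + 1.88604 + 2.15847 + 2.47025 + 2.82707 + 114.60494 = 125.59478

€125.59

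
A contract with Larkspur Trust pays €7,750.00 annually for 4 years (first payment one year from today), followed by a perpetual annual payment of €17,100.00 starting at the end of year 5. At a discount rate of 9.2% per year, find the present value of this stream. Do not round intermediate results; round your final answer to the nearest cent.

€155710.69

PV of 4-year annuity: €7,750.00 × [1 − (1+0.092)^−4] / 0.092 = 24998.00210
Perpetuity value at year 4: €17,100.00 / 0.092 = 185869.56522
PV of perpetuity: 185869.56522 / (1+0.092)^4 = 130712.68316
Total PV = 24998.00210 + 130712.68316 = 155710.68526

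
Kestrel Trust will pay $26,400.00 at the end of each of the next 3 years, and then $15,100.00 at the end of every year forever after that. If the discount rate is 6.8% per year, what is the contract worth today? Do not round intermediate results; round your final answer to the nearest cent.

$251822.29

PV of 3-year annuity: $26,400.00 × [1 − (1+0.068)^−3] / 0.068 = 69535.88661
Perpetuity value at year 3: $15,100.00 / 0.068 = 222058.82353
PV of perpetuity: 222058.82353 / (1+0.068)^3 = 182286.40354
Total PV = 69535.88661 + 182286.40354 = 251822.29014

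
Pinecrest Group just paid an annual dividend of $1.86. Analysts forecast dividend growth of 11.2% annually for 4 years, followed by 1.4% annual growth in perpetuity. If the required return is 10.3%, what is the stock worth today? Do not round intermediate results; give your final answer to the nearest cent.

D_1 = 2.06832
D_2 = 2.29997
D_3 = 2.55757
D_4 = 2.84402
Terminal value at year 4: TV = D_4×(1+g_2)/(r−g_2) = 2.88383/0.089 = 32.40261
P_0 = D_1/(1+r)^1 + D_2/(1+r)^2 + D_3/(1+r)^3 + D_4/(1+r)^4 + TV/(1+r)^4
    = 1.87518 + 1.89048 + 1.90590 + 1.92145 + 21.89162 = 29.48464

$29.48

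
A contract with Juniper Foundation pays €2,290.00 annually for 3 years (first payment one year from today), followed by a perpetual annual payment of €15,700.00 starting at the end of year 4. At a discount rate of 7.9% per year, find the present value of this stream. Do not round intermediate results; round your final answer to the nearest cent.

€164112.85

PV of 3-year annuity: €2,290.00 × [1 − (1+0.079)^−3] / 0.079 = 5912.21705
Perpetuity value at year 3: €15,700.00 / 0.079 = 198734.17722
PV of perpetuity: 198734.17722 / (1+0.079)^3 = 158200.63671
Total PV = 5912.21705 + 158200.63671 = 164112.85376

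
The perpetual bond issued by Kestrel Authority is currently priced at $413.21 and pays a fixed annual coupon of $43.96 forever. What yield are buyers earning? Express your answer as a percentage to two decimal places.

10.64%

P = C/r ⇒ r = C/P = $43.96/$413.21 = 0.106387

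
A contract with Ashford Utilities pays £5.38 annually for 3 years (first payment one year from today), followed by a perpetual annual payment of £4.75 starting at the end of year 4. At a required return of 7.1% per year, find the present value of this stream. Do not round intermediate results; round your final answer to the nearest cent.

£68.55

PV of 3-year annuity: £5.38 × [1 − (1+0.071)^−3] / 0.071 = 14.09306
Perpetuity value at year 3: £4.75 / 0.071 = 66.90141
PV of perpetuity: 66.90141 / (1+0.071)^3 = 54.45865
Total PV = 14.09306 + 54.45865 = 68.55171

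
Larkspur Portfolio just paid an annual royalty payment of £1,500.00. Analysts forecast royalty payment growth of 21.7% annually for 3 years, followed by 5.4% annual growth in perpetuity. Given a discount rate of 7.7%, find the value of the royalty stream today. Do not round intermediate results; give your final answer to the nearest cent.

D_1 = 1825.50000
D_2 = 2221.63350
D_3 = 2703.72797
Terminal value at year 3: TV = D_3×(1+g_2)/(r−g_2) = 2849.72928/0.023 = 123901.27304
P_0 = D_1/(1+r)^1 + D_2/(1+r)^2 + D_3/(1+r)^3 + TV/(1+r)^3
    = 1694.98607 + 1915.31852 + 2164.29215 + 99181.04018 = 104955.63692

£104955.64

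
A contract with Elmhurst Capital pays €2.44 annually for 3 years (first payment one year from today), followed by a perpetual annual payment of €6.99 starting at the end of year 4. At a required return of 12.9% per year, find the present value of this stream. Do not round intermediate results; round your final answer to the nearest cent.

PV of 3-year annuity: €2.44 × [1 − (1+0.129)^−3] / 0.129 = 5.77101
Perpetuity value at year 3: €6.99 / 0.129 = 54.18605
PV of perpetuity: 54.18605 / (1+0.129)^3 = 37.65353
Total PV = 5.77101 + 37.65353 = 43.42453

€43.42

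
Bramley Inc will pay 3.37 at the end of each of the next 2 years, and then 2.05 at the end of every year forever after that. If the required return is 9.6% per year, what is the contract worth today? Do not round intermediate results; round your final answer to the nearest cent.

23.66

PV of 2-year annuity: 3.37 × [1 − (1+0.096)^−2] / 0.096 = 5.88031
Perpetuity value at year 2: 2.05 / 0.096 = 21.35417
PV of perpetuity: 21.35417 / (1+0.096)^2 = 17.77712
Total PV = 5.88031 + 17.77712 = 23.65743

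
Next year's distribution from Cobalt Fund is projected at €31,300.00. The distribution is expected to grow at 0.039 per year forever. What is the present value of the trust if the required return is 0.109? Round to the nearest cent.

€447142.86

Growing perpetuity: P = D₁ / (r − g) = €31,300.0000 / (0.109 − 0.039) = €447,142.86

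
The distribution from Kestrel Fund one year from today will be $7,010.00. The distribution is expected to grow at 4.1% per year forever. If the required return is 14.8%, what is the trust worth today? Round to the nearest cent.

Growing perpetuity: P = D₁ / (r − g) = $7,010.0000 / (0.148 − 0.041) = $65,514.02

$65514.02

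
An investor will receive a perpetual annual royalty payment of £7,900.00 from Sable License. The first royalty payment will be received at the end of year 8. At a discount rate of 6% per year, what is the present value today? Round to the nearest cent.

£87565.85

Value at end of year 7: C / r = £7,900.00 / 0.06 = £131,666.6667
Discount to today: PV = £131,666.6667 / (1 + 0.06)^7 = £131,666.6667 / 1.503630 = £87,565.85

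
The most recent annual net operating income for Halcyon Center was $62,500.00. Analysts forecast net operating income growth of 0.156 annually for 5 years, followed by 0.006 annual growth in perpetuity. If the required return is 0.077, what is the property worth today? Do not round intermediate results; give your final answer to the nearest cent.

$1649999.08

D_1 = 72250.00000
D_2 = 83521.00000
D_3 = 96550.27600
D_4 = 111612.11906
D_5 = 129023.60963
Terminal value at year 5: TV = D_5×(1+g_2)/(r−g_2) = 129797.75129/0.071 = 1828137.34206
P_0 = D_1/(1+r)^1 + D_2/(1+r)^2 + D_3/(1+r)^3 + D_4/(1+r)^4 + D_5/(1+r)^5 + TV/(1+r)^5
    = 67084.49396 + 72005.26929 + 77286.99285 + 82956.14088 + 89041.13172 + 1261625.04943 = 1649999.07814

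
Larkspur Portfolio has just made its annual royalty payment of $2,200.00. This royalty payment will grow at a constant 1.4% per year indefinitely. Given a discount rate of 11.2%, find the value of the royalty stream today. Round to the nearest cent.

D₁ = D₀ × (1 + g) = $2,200.00 × 1.014 = $2,230.8000
Growing perpetuity: P = D₁ / (r − g) = $2,230.8000 / (0.112 − 0.014) = $22,763.27

$22763.27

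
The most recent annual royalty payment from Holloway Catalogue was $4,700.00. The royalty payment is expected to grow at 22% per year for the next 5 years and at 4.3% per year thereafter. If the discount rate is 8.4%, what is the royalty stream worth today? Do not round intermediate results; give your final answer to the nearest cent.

$249870.20

D_1 = 5734.00000
D_2 = 6995.48000
D_3 = 8534.48560
D_4 = 10412.07243
D_5 = 12702.72837
Terminal value at year 5: TV = D_5×(1+g_2)/(r−g_2) = 13248.94569/0.041 = 323145.01675
P_0 = D_1/(1+r)^1 + D_2/(1+r)^2 + D_3/(1+r)^3 + D_4/(1+r)^4 + D_5/(1+r)^5 + TV/(1+r)^5
    = 5289.66790 + 5953.31627 + 6700.22680 + 7540.84566 + 8486.92961 + 215899.20940 = 249870.19563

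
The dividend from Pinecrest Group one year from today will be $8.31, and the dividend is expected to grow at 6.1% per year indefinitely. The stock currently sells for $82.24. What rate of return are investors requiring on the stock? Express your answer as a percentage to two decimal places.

P = D₁/(r − g) ⇒ r = D₁/P + g = $8.3100/$82.24 + 0.061 = 0.101046 + 0.061 = 0.162046

16.20%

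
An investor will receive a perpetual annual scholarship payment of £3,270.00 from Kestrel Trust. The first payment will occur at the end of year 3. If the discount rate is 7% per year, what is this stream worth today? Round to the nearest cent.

Value at end of year 2: C / r = £3,270.00 / 0.07 = £46,714.2857
Discount to today: PV = £46,714.2857 / (1 + 0.07)^2 = £46,714.2857 / 1.144900 = £40,802.07

£40802.07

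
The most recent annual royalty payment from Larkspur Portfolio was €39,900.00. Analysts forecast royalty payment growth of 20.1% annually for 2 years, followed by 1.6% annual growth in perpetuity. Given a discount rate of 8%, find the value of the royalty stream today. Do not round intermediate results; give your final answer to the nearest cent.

D_1 = 47919.90000
D_2 = 57551.79990
Terminal value at year 2: TV = D_2×(1+g_2)/(r−g_2) = 58472.62870/0.064 = 913634.82341
P_0 = D_1/(1+r)^1 + D_2/(1+r)^2 + TV/(1+r)^2
    = 44370.27778 + 49341.39223 + 783294.60169 = 877006.27170

€877006.27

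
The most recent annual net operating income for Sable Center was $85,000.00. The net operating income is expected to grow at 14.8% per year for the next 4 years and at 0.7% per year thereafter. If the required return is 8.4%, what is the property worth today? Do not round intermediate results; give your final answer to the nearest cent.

D_1 = 97580.00000
D_2 = 112021.84000
D_3 = 128601.07232
D_4 = 147634.03102
Terminal value at year 4: TV = D_4×(1+g_2)/(r−g_2) = 148667.46924/0.077 = 1930746.35377
P_0 = D_1/(1+r)^1 + D_2/(1+r)^2 + D_3/(1+r)^3 + D_4/(1+r)^4 + TV/(1+r)^4
    = 90018.45018 + 95333.19263 + 100961.72061 + 106922.56020 + 1398324.91070 = 1791560.83432

$1791560.83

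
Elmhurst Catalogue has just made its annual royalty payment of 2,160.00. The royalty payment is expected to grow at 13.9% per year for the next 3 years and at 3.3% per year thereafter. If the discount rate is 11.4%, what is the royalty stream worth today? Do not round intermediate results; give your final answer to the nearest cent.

36218.40

D_1 = 2460.24000
D_2 = 2802.21336
D_3 = 3191.72102
Terminal value at year 3: TV = D_3×(1+g_2)/(r−g_2) = 3297.04781/0.081 = 40704.29396
P_0 = D_1/(1+r)^1 + D_2/(1+r)^2 + D_3/(1+r)^3 + TV/(1+r)^3
    = 2208.47397 + 2258.03577 + 2308.70982 + 29443.17590 = 36218.39546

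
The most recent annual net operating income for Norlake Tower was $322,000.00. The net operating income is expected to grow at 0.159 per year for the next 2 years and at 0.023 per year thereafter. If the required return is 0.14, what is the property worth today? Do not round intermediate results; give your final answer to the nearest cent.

D_1 = 373198.00000
D_2 = 432536.48200
Terminal value at year 2: TV = D_2×(1+g_2)/(r−g_2) = 442484.82109/0.117 = 3781921.54774
P_0 = D_1/(1+r)^1 + D_2/(1+r)^2 + TV/(1+r)^2
    = 327366.66667 + 332822.77778 + 2910065.82621 = 3570255.27066

$3570255.27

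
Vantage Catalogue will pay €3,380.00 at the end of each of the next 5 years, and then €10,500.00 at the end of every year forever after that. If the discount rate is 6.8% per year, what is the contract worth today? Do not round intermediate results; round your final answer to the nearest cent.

PV of 5-year annuity: €3,380.00 × [1 − (1+0.068)^−5] / 0.068 = 13933.19852
Perpetuity value at year 5: €10,500.00 / 0.068 = 154411.76471
PV of perpetuity: 154411.76471 / (1+0.068)^5 = 111128.15982
Total PV = 13933.19852 + 111128.15982 = 125061.35835

€125061.36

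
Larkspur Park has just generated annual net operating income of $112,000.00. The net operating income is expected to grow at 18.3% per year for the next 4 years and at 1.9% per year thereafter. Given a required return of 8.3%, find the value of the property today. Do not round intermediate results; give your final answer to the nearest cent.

$3100266.51

D_1 = 132496.00000
D_2 = 156742.76800
D_3 = 185426.69454
D_4 = 219359.77965
Terminal value at year 4: TV = D_4×(1+g_2)/(r−g_2) = 223527.61546/0.064 = 3492618.99154
P_0 = D_1/(1+r)^1 + D_2/(1+r)^2 + D_3/(1+r)^3 + D_4/(1+r)^4 + TV/(1+r)^4
    = 122341.64358 + 133638.19424 + 145977.82436 + 159456.84785 + 2538851.99931 = 3100266.50933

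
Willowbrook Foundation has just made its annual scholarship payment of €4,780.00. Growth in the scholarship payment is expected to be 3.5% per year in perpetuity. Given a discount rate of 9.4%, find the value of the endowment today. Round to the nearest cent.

€83852.54

D₁ = D₀ × (1 + g) = €4,780.00 × 1.035 = €4,947.3000
Growing perpetuity: P = D₁ / (r − g) = €4,947.3000 / (0.094 − 0.035) = €83,852.54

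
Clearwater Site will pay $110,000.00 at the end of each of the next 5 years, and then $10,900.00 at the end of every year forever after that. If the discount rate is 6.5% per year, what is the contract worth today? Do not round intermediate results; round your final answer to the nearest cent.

$579520.14

PV of 5-year annuity: $110,000.00 × [1 − (1+0.065)^−5] / 0.065 = 457124.73820
Perpetuity value at year 5: $10,900.00 / 0.065 = 167692.30769
PV of perpetuity: 167692.30769 / (1+0.065)^5 = 122395.40182
Total PV = 457124.73820 + 122395.40182 = 579520.14001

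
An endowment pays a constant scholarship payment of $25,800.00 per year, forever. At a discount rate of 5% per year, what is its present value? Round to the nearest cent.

Level perpetuity: PV = C / r = $25,800.00 / 0.05 = $516,000.00

$516000.00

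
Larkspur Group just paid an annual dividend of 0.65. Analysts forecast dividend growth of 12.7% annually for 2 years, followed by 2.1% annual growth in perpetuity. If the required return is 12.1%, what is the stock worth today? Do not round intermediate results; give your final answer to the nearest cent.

D_1 = 0.73255
D_2 = 0.82558
Terminal value at year 2: TV = D_2×(1+g_2)/(r−g_2) = 0.84292/0.1 = 8.42921
P_0 = D_1/(1+r)^1 + D_2/(1+r)^2 + TV/(1+r)^2
    = 0.65348 + 0.65698 + 6.70773 = 8.01819

8.02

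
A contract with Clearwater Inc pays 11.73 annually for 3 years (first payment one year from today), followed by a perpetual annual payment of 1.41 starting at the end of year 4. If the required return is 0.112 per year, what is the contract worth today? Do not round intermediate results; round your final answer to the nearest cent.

PV of 3-year annuity: 11.73 × [1 − (1+0.112)^−3] / 0.112 = 28.56536
Perpetuity value at year 3: 1.41 / 0.112 = 12.58929
PV of perpetuity: 12.58929 / (1+0.112)^3 = 9.15560
Total PV = 28.56536 + 9.15560 = 37.72096

37.72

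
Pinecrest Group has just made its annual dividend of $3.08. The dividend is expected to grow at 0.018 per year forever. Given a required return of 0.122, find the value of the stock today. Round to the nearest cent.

D₁ = D₀ × (1 + g) = $3.08 × 1.018 = $3.1354
Growing perpetuity: P = D₁ / (r − g) = $3.1354 / (0.122 − 0.018) = $30.15

$30.15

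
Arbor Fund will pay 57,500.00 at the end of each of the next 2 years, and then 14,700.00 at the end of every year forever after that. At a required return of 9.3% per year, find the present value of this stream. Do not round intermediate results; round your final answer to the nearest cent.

233049.22

PV of 2-year annuity: 57,500.00 × [1 − (1+0.093)^−2] / 0.093 = 100738.79441
Perpetuity value at year 2: 14,700.00 / 0.093 = 158064.51613
PV of perpetuity: 158064.51613 / (1+0.093)^2 = 132310.42434
Total PV = 100738.79441 + 132310.42434 = 233049.21875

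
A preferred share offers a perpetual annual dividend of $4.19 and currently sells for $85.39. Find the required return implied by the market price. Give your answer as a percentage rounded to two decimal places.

4.91%

P = C/r ⇒ r = C/P = $4.19/$85.39 = 0.049069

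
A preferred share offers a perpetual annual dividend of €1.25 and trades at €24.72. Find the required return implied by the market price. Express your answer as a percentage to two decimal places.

5.06%

P = C/r ⇒ r = C/P = €1.25/€24.72 = 0.050566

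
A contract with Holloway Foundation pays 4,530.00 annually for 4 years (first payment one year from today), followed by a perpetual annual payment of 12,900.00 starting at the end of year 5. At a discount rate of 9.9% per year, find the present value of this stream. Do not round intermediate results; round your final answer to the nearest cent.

103713.72

PV of 4-year annuity: 4,530.00 × [1 − (1+0.099)^−4] / 0.099 = 14390.62965
Perpetuity value at year 4: 12,900.00 / 0.099 = 130303.03030
PV of perpetuity: 130303.03030 / (1+0.099)^4 = 89323.09156
Total PV = 14390.62965 + 89323.09156 = 103713.72121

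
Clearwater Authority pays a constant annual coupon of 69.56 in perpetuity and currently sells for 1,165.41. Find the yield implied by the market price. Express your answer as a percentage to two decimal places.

P = C/r ⇒ r = C/P = 69.56/1,165.41 = 0.059687

5.97%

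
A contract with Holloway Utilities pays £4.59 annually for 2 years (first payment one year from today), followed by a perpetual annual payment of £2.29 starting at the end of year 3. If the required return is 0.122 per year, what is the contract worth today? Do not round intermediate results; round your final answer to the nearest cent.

£22.65

PV of 2-year annuity: £4.59 × [1 − (1+0.122)^−2] / 0.122 = 7.73700
Perpetuity value at year 2: £2.29 / 0.122 = 18.77049
PV of perpetuity: 18.77049 / (1+0.122)^2 = 14.91042
Total PV = 7.73700 + 14.91042 = 22.64742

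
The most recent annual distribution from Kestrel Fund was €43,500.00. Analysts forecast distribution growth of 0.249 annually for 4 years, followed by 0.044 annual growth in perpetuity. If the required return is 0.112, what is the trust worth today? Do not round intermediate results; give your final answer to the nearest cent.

D_1 = 54331.50000
D_2 = 67860.04350
D_3 = 84757.19433
D_4 = 105861.73572
Terminal value at year 4: TV = D_4×(1+g_2)/(r−g_2) = 110519.65209/0.068 = 1625289.00135
P_0 = D_1/(1+r)^1 + D_2/(1+r)^2 + D_3/(1+r)^3 + D_4/(1+r)^4 + TV/(1+r)^4
    = 48859.26259 + 54878.79404 + 61639.94043 + 69234.06978 + 1062946.60077 = 1297558.66761

€1297558.67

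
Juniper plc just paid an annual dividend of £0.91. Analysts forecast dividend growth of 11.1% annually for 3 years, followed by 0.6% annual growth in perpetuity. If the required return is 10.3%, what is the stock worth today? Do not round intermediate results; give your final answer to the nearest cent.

£12.41

D_1 = 1.01101
D_2 = 1.12323
D_3 = 1.24791
Terminal value at year 3: TV = D_3×(1+g_2)/(r−g_2) = 1.25540/0.097 = 12.94225
P_0 = D_1/(1+r)^1 + D_2/(1+r)^2 + D_3/(1+r)^3 + TV/(1+r)^3
    = 0.91660 + 0.92325 + 0.92994 + 9.64458 = 12.41437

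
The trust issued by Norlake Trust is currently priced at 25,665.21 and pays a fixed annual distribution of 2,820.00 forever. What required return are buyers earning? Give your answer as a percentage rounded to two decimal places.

10.99%

P = C/r ⇒ r = C/P = 2,820.00/25,665.21 = 0.109876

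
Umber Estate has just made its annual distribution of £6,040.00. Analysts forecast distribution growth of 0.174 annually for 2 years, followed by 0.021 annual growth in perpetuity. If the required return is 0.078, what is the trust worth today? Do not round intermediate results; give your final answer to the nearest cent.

D_1 = 7090.96000
D_2 = 8324.78704
Terminal value at year 2: TV = D_2×(1+g_2)/(r−g_2) = 8499.60757/0.057 = 149115.92224
P_0 = D_1/(1+r)^1 + D_2/(1+r)^2 + TV/(1+r)^2
    = 6577.88497 + 7163.67065 + 128317.67948 = 142059.23510

£142059.24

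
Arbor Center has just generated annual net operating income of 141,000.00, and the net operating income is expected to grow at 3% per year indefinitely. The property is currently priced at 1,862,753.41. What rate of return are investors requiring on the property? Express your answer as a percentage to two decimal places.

D₁ = 141,000.00 × 1.03 = 145,230.0000
P = D₁/(r − g) ⇒ r = D₁/P + g = 145,230.0000/1,862,753.41 + 0.03 = 0.077965 + 0.03 = 0.107965

10.80%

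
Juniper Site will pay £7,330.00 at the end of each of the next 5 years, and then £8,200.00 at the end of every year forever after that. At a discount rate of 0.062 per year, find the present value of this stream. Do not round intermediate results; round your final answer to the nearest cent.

£128613.16

PV of 5-year annuity: £7,330.00 × [1 − (1+0.062)^−5] / 0.062 = 30709.35470
Perpetuity value at year 5: £8,200.00 / 0.062 = 132258.06452
PV of perpetuity: 132258.06452 / (1+0.062)^5 = 97903.80687
Total PV = 30709.35470 + 97903.80687 = 128613.16157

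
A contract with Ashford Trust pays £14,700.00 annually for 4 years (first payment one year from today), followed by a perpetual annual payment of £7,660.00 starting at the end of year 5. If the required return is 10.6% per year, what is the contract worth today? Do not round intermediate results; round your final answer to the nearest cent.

PV of 4-year annuity: £14,700.00 × [1 − (1+0.106)^−4] / 0.106 = 45998.19181
Perpetuity value at year 4: £7,660.00 / 0.106 = 72264.15094
PV of perpetuity: 72264.15094 / (1+0.106)^4 = 48295.02514
Total PV = 45998.19181 + 48295.02514 = 94293.21695

£94293.22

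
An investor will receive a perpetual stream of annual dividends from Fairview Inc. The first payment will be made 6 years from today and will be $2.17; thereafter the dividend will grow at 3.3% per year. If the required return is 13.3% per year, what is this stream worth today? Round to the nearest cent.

$11.62

Value at end of year 5: C₁ / (r − g) = $2.17 / (0.133 − 0.033) = $21.7000
Discount to today: PV = $21.7000 / (1 + 0.133)^5 = $21.7000 / 1.867022 = $11.62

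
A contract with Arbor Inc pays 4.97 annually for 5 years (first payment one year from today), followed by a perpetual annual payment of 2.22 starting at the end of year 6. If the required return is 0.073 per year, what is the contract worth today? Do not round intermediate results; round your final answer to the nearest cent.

PV of 5-year annuity: 4.97 × [1 − (1+0.073)^−5] / 0.073 = 20.21533
Perpetuity value at year 5: 2.22 / 0.073 = 30.41096
PV of perpetuity: 30.41096 / (1+0.073)^5 = 21.38117
Total PV = 20.21533 + 21.38117 = 41.59651

41.60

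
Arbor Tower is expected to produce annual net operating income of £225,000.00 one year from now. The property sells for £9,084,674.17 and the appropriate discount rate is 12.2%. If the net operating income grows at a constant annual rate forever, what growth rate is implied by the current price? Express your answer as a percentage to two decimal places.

9.72%

P = D₁/(r−g) ⇒ g = r − D₁/P = 0.122 − £225,000.00/£9,084,674.17 = 0.097233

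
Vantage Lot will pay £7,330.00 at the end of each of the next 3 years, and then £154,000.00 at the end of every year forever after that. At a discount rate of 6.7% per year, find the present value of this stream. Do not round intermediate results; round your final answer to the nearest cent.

PV of 3-year annuity: £7,330.00 × [1 − (1+0.067)^−3] / 0.067 = 19342.16159
Perpetuity value at year 3: £154,000.00 / 0.067 = 2298507.46269
PV of perpetuity: 2298507.46269 / (1+0.067)^3 = 1892137.35555
Total PV = 19342.16159 + 1892137.35555 = 1911479.51714

£1911479.52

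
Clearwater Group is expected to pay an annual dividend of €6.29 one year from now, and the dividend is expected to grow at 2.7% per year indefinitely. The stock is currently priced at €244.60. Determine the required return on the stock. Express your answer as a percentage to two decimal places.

P = D₁/(r − g) ⇒ r = D₁/P + g = €6.2900/€244.60 + 0.027 = 0.025715 + 0.027 = 0.052715

5.27%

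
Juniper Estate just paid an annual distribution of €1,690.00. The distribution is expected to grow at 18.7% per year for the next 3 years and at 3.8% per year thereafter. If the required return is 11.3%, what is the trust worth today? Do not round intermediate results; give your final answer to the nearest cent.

D_1 = 2006.03000
D_2 = 2381.15761
D_3 = 2826.43408
Terminal value at year 3: TV = D_3×(1+g_2)/(r−g_2) = 2933.83858/0.075 = 39117.84771
P_0 = D_1/(1+r)^1 + D_2/(1+r)^2 + D_3/(1+r)^3 + TV/(1+r)^3
    = 1802.36298 + 1922.19664 + 2049.99767 + 28371.96782 = 34146.52512

€34146.53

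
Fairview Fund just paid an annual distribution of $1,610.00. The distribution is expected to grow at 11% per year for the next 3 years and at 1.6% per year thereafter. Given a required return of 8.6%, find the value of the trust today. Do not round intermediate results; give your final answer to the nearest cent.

$29998.39

D_1 = 1787.10000
D_2 = 1983.68100
D_3 = 2201.88591
Terminal value at year 3: TV = D_3×(1+g_2)/(r−g_2) = 2237.11608/0.07 = 31958.80121
P_0 = D_1/(1+r)^1 + D_2/(1+r)^2 + D_3/(1+r)^3 + TV/(1+r)^3
    = 1645.58011 + 1681.94652 + 1719.11661 + 24951.74966 = 29998.39291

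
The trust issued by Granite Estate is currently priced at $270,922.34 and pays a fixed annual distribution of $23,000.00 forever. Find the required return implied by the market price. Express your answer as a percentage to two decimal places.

P = C/r ⇒ r = C/P = $23,000.00/$270,922.34 = 0.084895

8.49%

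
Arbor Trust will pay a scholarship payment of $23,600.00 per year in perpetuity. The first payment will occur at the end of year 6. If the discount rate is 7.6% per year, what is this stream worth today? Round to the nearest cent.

$215296.54

Value at end of year 5: C / r = $23,600.00 / 0.076 = $310,526.3158
Discount to today: PV = $310,526.3158 / (1 + 0.076)^5 = $310,526.3158 / 1.442319 = $215,296.54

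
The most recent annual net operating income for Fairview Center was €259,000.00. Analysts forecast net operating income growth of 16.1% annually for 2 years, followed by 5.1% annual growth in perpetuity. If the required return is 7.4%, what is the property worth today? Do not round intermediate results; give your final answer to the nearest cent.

€14412906.49

D_1 = 300699.00000
D_2 = 349111.53900
Terminal value at year 2: TV = D_2×(1+g_2)/(r−g_2) = 366916.22749/0.023 = 15952879.45604
P_0 = D_1/(1+r)^1 + D_2/(1+r)^2 + TV/(1+r)^2
    = 279980.44693 + 302660.42727 + 13830265.61111 = 14412906.48530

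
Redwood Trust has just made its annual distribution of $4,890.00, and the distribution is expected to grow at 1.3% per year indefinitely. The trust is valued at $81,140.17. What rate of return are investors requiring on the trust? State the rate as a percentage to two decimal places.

7.40%

D₁ = $4,890.00 × 1.013 = $4,953.5700
P = D₁/(r − g) ⇒ r = D₁/P + g = $4,953.5700/$81,140.17 + 0.013 = 0.061050 + 0.013 = 0.074050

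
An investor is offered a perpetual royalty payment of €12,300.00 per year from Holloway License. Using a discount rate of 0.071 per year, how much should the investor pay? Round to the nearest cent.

€173239.44

Level perpetuity: PV = C / r = €12,300.00 / 0.071 = €173,239.44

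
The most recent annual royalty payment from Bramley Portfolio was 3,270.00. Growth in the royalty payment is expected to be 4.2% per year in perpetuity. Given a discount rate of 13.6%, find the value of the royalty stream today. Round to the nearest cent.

36248.30

D₁ = D₀ × (1 + g) = 3,270.00 × 1.042 = 3,407.3400
Growing perpetuity: P = D₁ / (r − g) = 3,407.3400 / (0.136 − 0.042) = 36,248.30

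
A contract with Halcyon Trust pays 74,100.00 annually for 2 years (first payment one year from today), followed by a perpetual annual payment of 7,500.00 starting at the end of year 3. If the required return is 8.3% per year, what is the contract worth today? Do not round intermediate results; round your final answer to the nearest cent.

PV of 2-year annuity: 74,100.00 × [1 − (1+0.083)^−2] / 0.083 = 131598.38655
Perpetuity value at year 2: 7,500.00 / 0.083 = 90361.44578
PV of perpetuity: 90361.44578 / (1+0.083)^2 = 77041.77103
Total PV = 131598.38655 + 77041.77103 = 208640.15758

208640.16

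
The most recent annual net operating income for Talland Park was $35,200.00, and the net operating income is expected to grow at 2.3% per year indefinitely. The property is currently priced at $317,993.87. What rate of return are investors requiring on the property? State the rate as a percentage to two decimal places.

D₁ = $35,200.00 × 1.023 = $36,009.6000
P = D₁/(r − g) ⇒ r = D₁/P + g = $36,009.6000/$317,993.87 + 0.023 = 0.113240 + 0.023 = 0.136240

13.62%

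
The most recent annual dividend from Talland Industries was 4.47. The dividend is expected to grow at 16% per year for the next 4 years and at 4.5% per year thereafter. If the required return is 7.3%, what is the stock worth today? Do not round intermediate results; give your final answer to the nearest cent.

249.69

D_1 = 5.18520
D_2 = 6.01483
D_3 = 6.97721
D_4 = 8.09356
Terminal value at year 4: TV = D_4×(1+g_2)/(r−g_2) = 8.45777/0.028 = 302.06314
P_0 = D_1/(1+r)^1 + D_2/(1+r)^2 + D_3/(1+r)^3 + D_4/(1+r)^4 + TV/(1+r)^4
    = 4.83243 + 5.22425 + 5.64784 + 6.10577 + 227.87614 = 249.68643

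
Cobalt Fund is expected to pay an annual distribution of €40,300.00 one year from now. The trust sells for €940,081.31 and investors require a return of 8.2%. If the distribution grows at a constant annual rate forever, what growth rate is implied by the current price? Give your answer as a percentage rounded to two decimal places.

3.91%

P = D₁/(r−g) ⇒ g = r − D₁/P = 0.082 − €40,300.00/€940,081.31 = 0.039131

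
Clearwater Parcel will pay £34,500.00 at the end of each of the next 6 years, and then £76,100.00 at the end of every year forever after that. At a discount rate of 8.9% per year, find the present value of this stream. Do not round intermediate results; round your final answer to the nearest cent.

£667884.27

PV of 6-year annuity: £34,500.00 × [1 − (1+0.089)^−6] / 0.089 = 155226.70383
Perpetuity value at year 6: £76,100.00 / 0.089 = 855056.17978
PV of perpetuity: 855056.17978 / (1+0.089)^6 = 512657.56641
Total PV = 155226.70383 + 512657.56641 = 667884.27023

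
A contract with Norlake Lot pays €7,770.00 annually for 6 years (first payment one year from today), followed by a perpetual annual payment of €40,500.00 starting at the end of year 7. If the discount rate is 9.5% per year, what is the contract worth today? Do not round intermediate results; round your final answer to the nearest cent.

€281654.90

PV of 6-year annuity: €7,770.00 × [1 − (1+0.095)^−6] / 0.095 = 34342.04317
Perpetuity value at year 6: €40,500.00 / 0.095 = 426315.78947
PV of perpetuity: 426315.78947 / (1+0.095)^6 = 247312.86175
Total PV = 34342.04317 + 247312.86175 = 281654.90492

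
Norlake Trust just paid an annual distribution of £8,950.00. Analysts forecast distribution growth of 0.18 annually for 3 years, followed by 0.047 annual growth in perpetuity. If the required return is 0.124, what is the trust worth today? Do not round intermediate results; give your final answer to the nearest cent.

£170423.01

D_1 = 10561.00000
D_2 = 12461.98000
D_3 = 14705.13640
Terminal value at year 3: TV = D_3×(1+g_2)/(r−g_2) = 15396.27781/0.077 = 199951.65988
P_0 = D_1/(1+r)^1 + D_2/(1+r)^2 + D_3/(1+r)^3 + TV/(1+r)^3
    = 9395.90747 + 9864.03098 + 10355.47736 + 140807.59476 = 170423.01057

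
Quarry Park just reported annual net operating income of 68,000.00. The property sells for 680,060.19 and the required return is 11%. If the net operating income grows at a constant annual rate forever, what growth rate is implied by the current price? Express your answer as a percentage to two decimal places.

P = D₀(1+g)/(r−g) ⇒ P(r−g) = D₀(1+g) ⇒ g(P+D₀) = P·r − D₀
g = (P·r − D₀)/(P + D₀) = (680,060.19×0.11 − 68,000.00) / (680,060.19 + 68,000.00) = 0.009099

0.91%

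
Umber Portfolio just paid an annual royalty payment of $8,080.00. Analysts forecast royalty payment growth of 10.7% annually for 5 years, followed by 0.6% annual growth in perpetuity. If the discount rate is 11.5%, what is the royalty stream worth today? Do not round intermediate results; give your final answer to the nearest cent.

D_1 = 8944.56000
D_2 = 9901.62792
D_3 = 10961.10211
D_4 = 12133.94003
D_5 = 13432.27162
Terminal value at year 5: TV = D_5×(1+g_2)/(r−g_2) = 13512.86525/0.109 = 123971.24079
P_0 = D_1/(1+r)^1 + D_2/(1+r)^2 + D_3/(1+r)^3 + D_4/(1+r)^4 + D_5/(1+r)^5 + TV/(1+r)^5
    = 8022.02691 + 7964.46976 + 7907.32558 + 7850.59141 + 7794.26430 + 71936.05397 = 111474.73193

$111474.73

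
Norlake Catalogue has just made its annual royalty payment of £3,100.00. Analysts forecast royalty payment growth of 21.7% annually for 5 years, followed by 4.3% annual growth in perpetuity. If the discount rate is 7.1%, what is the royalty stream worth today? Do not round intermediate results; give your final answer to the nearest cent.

D_1 = 3772.70000
D_2 = 4591.37590
D_3 = 5587.70447
D_4 = 6800.23634
D_5 = 8275.88763
Terminal value at year 5: TV = D_5×(1+g_2)/(r−g_2) = 8631.75079/0.028 = 308276.81408
P_0 = D_1/(1+r)^1 + D_2/(1+r)^2 + D_3/(1+r)^3 + D_4/(1+r)^4 + D_5/(1+r)^5 + TV/(1+r)^5
    = 3522.59570 + 4002.80016 + 4548.46666 + 5168.51908 + 5873.09777 + 218772.89202 = 241888.37140

£241888.37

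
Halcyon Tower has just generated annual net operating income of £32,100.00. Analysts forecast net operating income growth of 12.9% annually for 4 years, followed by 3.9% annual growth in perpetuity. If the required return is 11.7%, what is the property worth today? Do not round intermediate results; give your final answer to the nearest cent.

£578146.89

D_1 = 36240.90000
D_2 = 40915.97610
D_3 = 46194.13702
D_4 = 52153.18069
Terminal value at year 4: TV = D_4×(1+g_2)/(r−g_2) = 54187.15474/0.078 = 694707.11204
P_0 = D_1/(1+r)^1 + D_2/(1+r)^2 + D_3/(1+r)^3 + D_4/(1+r)^4 + TV/(1+r)^4
    = 32444.85228 + 32793.40934 + 33145.71096 + 33501.79738 + 446261.12148 = 578146.89143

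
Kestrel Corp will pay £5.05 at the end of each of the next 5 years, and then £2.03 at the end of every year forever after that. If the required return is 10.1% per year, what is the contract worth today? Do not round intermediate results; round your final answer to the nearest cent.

PV of 5-year annuity: £5.05 × [1 − (1+0.101)^−5] / 0.101 = 19.09467
Perpetuity value at year 5: £2.03 / 0.101 = 20.09901
PV of perpetuity: 20.09901 / (1+0.101)^5 = 12.42333
Total PV = 19.09467 + 12.42333 = 31.51800

£31.52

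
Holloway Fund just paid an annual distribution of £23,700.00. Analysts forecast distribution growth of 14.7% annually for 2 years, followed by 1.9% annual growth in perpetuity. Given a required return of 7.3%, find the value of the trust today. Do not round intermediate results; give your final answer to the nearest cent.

£563457.66

D_1 = 27183.90000
D_2 = 31179.93330
Terminal value at year 2: TV = D_2×(1+g_2)/(r−g_2) = 31772.35203/0.054 = 588376.88949
P_0 = D_1/(1+r)^1 + D_2/(1+r)^2 + TV/(1+r)^2
    = 25334.48276 + 27081.68847 + 511041.49161 = 563457.66284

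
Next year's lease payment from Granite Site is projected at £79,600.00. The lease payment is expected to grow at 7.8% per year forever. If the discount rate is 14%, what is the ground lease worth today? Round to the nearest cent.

£1283870.97

Growing perpetuity: P = D₁ / (r − g) = £79,600.0000 / (0.14 − 0.078) = £1,283,870.97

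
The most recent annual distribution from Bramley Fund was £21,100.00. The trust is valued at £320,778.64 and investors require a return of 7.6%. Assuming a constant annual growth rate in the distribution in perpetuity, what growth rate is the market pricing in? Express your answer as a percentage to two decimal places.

P = D₀(1+g)/(r−g) ⇒ P(r−g) = D₀(1+g) ⇒ g(P+D₀) = P·r − D₀
g = (P·r − D₀)/(P + D₀) = (£320,778.64×0.076 − £21,100.00) / (£320,778.64 + £21,100.00) = 0.009592

0.96%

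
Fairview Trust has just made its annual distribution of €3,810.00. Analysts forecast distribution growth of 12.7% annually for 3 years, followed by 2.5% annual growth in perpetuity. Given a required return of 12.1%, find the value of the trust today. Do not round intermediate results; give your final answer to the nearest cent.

D_1 = 4293.87000
D_2 = 4839.19149
D_3 = 5453.76881
Terminal value at year 3: TV = D_3×(1+g_2)/(r−g_2) = 5590.11303/0.096 = 58230.34406
P_0 = D_1/(1+r)^1 + D_2/(1+r)^2 + D_3/(1+r)^3 + TV/(1+r)^3
    = 3830.39251 + 3850.89416 + 3871.50555 + 41336.38737 = 52889.17958

€52889.18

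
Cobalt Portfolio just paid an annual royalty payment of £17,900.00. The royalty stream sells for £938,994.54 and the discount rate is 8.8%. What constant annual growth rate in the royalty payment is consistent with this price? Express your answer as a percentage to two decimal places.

P = D₀(1+g)/(r−g) ⇒ P(r−g) = D₀(1+g) ⇒ g(P+D₀) = P·r − D₀
g = (P·r − D₀)/(P + D₀) = (£938,994.54×0.088 − £17,900.00) / (£938,994.54 + £17,900.00) = 0.067647

6.76%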